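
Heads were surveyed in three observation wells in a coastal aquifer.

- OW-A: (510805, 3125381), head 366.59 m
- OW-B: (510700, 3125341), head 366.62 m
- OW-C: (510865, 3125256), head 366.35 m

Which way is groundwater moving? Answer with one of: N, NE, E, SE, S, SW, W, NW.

With h = a·x + b·y + c and OW-A as origin, the differences give:
  (-105)·a + (-40)·b = +0.03
  60·a + (-125)·b = -0.24
Eliminate b (×(-125) and ×(-40), subtract): 15525·a = -13.350 → a = ∂h/∂x = -0.0008599
Back-substitute: b = ∂h/∂y = +0.001507.
Flow = −∇h = (+0.0008599 east, -0.001507 north), which points southeast.

SE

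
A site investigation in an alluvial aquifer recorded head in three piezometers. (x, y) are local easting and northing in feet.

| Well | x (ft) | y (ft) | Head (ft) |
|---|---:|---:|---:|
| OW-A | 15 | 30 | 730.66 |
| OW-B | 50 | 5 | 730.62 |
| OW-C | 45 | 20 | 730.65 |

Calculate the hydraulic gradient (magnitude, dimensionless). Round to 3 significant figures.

0.00216

Taking OW-A as reference: OW-B−OW-A = (35, -25, -0.04); OW-C−OW-A = (30, -10, -0.01).
Solve a·Δx + b·Δy = Δh: det = 35·(-10) − 30·(-25) = 400.
∂h/∂x = [(-0.04)·(-10) − (-0.01)·(-25)] / 400 = +0.0003750
∂h/∂y = [35·(-0.01) − 30·(-0.04)] / 400 = +0.002125
|∇h| = √(0.0003750² + 0.002125²) = 0.002158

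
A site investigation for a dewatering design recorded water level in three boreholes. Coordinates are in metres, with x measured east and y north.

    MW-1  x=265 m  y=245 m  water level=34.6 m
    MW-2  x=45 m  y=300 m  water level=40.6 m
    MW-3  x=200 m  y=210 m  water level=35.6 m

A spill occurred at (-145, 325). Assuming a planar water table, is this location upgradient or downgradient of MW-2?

Differences from MW-1: to MW-2 (Δx, Δy, Δh) = (-220, 55, +6.0); to MW-3 = (-65, -35, +1.0).
Solve a·Δx + b·Δy = Δh: det = (-220)·(-35) − (-65)·55 = 11275.
∂h/∂x = [(+6.0)·(-35) − (+1.0)·55] / 11275 = -0.02350
∂h/∂y = [(-220)·(+1.0) − (-65)·(+6.0)] / 11275 = +0.01508
Head at (-145, 325) = 34.6 + (-0.02350)·(-410) + (+0.01508)·(80) = 45.44 m.
That is higher than the 40.6 m at MW-2, so the point is upgradient.

upgradient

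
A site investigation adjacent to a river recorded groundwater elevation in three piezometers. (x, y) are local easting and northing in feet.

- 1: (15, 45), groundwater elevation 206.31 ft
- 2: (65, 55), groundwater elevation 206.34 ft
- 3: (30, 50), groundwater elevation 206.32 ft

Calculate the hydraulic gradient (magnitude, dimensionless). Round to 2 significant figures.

0.00071

Three-point gradient (reference 1): Δ to 2 = (50, 10, +0.03), Δ to 3 = (15, 5, +0.01).
∂h/∂x = +0.0005000, ∂h/∂y = +0.0005000 (det = 100).
|∇h| = √(0.0005000² + 0.0005000²) = 0.0007071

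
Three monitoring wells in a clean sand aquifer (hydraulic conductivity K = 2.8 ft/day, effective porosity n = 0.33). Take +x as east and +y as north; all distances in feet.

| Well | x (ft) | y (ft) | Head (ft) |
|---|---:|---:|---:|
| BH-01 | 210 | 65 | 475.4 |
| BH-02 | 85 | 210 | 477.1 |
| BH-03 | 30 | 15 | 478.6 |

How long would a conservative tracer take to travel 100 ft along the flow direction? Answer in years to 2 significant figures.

1.9 years

Differences from BH-01: to BH-02 (Δx, Δy, Δh) = (-125, 145, +1.7); to BH-03 = (-180, -50, +3.2).
Determinant of the coordinate differences = (-125)·(-50) − (-180)·145 = 32350.
∂h/∂x = [(+1.7)·(-50) − (+3.2)·145] / 32350 = -0.01697
∂h/∂y = [(-125)·(+3.2) − (-180)·(+1.7)] / 32350 = -0.002906
|∇h| = √(-0.01697² + -0.002906²) = 0.01722
Seepage velocity v = K·i/n = 2.8 × 0.01722 / 0.33 = 0.1461 ft/day.
t = 100 / 0.1461 = 684.5 days = 1.87 years.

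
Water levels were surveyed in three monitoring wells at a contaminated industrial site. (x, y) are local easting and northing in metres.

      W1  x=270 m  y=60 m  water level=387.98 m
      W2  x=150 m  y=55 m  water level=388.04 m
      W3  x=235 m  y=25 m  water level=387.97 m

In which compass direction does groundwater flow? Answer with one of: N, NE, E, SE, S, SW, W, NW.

Taking W1 as reference: W2−W1 = (-120, -5, +0.06); W3−W1 = (-35, -35, -0.01).
Solve a·Δx + b·Δy = Δh: det = (-120)·(-35) − (-35)·(-5) = 4025.
∂h/∂x = [(+0.06)·(-35) − (-0.01)·(-5)] / 4025 = -0.0005342
∂h/∂y = [(-120)·(-0.01) − (-35)·(+0.06)] / 4025 = +0.0008199
Flow = −∇h = (+0.0005342 east, -0.0008199 north), which points southeast.

SE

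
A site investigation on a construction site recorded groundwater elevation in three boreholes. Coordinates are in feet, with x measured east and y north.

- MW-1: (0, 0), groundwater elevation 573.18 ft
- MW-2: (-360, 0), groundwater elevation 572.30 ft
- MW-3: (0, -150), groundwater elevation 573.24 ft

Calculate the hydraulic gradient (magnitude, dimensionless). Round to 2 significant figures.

∂h/∂x = (572.30 − 573.18) / (-360 − 0) = +0.002444
∂h/∂y = (573.24 − 573.18) / (-150 − 0) = -0.0004000
|∇h| = √(0.002444² + -0.0004000²) = 0.002477

0.0025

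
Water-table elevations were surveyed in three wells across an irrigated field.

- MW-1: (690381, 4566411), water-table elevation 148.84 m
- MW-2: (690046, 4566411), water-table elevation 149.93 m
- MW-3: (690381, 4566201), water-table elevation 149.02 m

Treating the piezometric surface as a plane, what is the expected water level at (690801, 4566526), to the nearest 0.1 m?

147.4 m

∂h/∂x = (149.93 − 148.84) / (690046 − 690381) = -0.003254
∂h/∂y = (149.02 − 148.84) / (4566201 − 4566411) = -0.0008571
h(690801, 4566526) = 148.84 + (-0.003254)·(420) + (-0.0008571)·(115) = 148.84 -1.367 -0.099 = 147.375 m.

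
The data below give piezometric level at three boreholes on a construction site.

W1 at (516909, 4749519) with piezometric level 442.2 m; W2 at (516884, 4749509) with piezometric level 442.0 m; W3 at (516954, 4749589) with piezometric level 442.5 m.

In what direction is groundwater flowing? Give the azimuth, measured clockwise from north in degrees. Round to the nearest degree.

278°

Taking W1 as reference: W2−W1 = (-25, -10, -0.2); W3−W1 = (45, 70, +0.3).
Solve a·Δx + b·Δy = Δh: det = (-25)·70 − 45·(-10) = -1300.
∂h/∂x = [(-0.2)·70 − (+0.3)·(-10)] / -1300 = +0.008462
∂h/∂y = [(-25)·(+0.3) − 45·(-0.2)] / -1300 = -0.001154
Flow direction (−∇h) has components (-0.008462 E, +0.001154 N).
Azimuth = atan2(E, N) = atan2(-0.008462, +0.001154) = 277.8° ≈ 278°.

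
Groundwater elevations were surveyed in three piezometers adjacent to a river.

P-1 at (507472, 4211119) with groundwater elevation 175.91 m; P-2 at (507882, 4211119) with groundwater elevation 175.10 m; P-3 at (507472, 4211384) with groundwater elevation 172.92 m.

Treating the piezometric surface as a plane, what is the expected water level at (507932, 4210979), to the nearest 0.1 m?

176.6 m

∂h/∂x = (175.10 − 175.91) / (507882 − 507472) = -0.001976
∂h/∂y = (172.92 − 175.91) / (4211384 − 4211119) = -0.01128
h(507932, 4210979) = 175.91 + (-0.001976)·(460) + (-0.01128)·(-140) = 175.91 -0.909 +1.580 = 176.581 m.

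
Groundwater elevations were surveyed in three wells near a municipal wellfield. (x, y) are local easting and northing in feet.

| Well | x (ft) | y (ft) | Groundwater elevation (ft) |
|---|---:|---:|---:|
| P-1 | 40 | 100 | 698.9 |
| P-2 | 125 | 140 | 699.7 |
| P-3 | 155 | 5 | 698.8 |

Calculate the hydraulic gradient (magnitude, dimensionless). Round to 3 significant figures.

0.00975

Taking P-1 as reference: P-2−P-1 = (85, 40, +0.8); P-3−P-1 = (115, -95, -0.1).
Solve a·Δx + b·Δy = Δh: det = 85·(-95) − 115·40 = -12675.
∂h/∂x = [(+0.8)·(-95) − (-0.1)·40] / -12675 = +0.005680
∂h/∂y = [85·(-0.1) − 115·(+0.8)] / -12675 = +0.007929
|∇h| = √(0.005680² + 0.007929²) = 0.009754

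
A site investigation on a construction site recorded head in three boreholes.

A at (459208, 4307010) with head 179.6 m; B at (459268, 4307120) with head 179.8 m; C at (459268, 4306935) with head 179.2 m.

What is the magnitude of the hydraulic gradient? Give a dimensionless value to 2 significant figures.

Three-point gradient (reference A): Δ to B = (60, 110, +0.2), Δ to C = (60, -75, -0.4).
∂h/∂x = -0.002613, ∂h/∂y = +0.003243 (det = -11100).
|∇h| = √(-0.002613² + 0.003243²) = 0.004165

0.0042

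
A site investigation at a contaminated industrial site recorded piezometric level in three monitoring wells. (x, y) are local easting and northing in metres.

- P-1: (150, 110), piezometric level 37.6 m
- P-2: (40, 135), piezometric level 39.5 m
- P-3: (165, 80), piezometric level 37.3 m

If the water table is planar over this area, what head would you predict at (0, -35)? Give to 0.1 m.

Three-point gradient (reference P-1): Δ to P-2 = (-110, 25, +1.9), Δ to P-3 = (15, -30, -0.3).
∂h/∂x = -0.01692, ∂h/∂y = +0.001538 (det = 2925).
h(0, -35) = 37.6 + (-0.01692)·(-150) + (+0.001538)·(-145) = 37.6 +2.538 -0.223 = 39.915 m.

39.9 m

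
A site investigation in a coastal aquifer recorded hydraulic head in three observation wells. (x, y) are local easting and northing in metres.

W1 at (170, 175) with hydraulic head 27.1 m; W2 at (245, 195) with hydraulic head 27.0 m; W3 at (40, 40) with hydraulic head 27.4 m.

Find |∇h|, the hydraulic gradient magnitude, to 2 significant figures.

Three-point gradient (reference W1): Δ to W2 = (75, 20, -0.1), Δ to W3 = (-130, -135, +0.3).
∂h/∂x = -0.0009967, ∂h/∂y = -0.001262 (det = -7525).
|∇h| = √(-0.0009967² + -0.001262²) = 0.001608

0.0016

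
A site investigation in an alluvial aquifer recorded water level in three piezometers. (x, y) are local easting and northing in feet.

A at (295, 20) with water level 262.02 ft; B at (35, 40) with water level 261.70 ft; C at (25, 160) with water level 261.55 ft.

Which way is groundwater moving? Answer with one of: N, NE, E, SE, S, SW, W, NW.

NW

With h = a·x + b·y + c and A as origin, the differences give:
  (-260)·a + 20·b = -0.32
  (-270)·a + 140·b = -0.47
Eliminate b (×140 and ×20, subtract): -31000·a = -35.400 → a = ∂h/∂x = +0.001142
Back-substitute: b = ∂h/∂y = -0.001155.
Flow = −∇h = (-0.001142 east, +0.001155 north), which points northwest.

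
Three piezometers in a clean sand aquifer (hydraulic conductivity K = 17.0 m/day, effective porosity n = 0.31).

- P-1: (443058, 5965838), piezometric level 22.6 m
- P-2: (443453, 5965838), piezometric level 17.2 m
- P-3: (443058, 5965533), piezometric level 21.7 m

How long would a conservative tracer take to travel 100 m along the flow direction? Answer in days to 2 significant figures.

∂h/∂x = (17.2 − 22.6) / (443453 − 443058) = -0.01367
∂h/∂y = (21.7 − 22.6) / (5965533 − 5965838) = +0.002951
|∇h| = √(-0.01367² + 0.002951²) = 0.01398
Seepage velocity v = K·i/n = 17.0 × 0.01398 / 0.31 = 0.7666 m/day.
t = 100 / 0.7666 = 130.4 days.

130 days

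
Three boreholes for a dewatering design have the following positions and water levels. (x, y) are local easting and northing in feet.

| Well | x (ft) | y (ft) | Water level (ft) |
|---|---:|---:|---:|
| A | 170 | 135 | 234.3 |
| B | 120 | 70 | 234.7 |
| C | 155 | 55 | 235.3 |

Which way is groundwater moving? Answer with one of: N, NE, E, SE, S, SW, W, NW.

NW

Three-point gradient (reference A): Δ to B = (-50, -65, +0.4), Δ to C = (-15, -80, +1.0).
∂h/∂x = +0.01091, ∂h/∂y = -0.01455 (det = 3025).
Flow = −∇h = (-0.01091 east, +0.01455 north), which points northwest.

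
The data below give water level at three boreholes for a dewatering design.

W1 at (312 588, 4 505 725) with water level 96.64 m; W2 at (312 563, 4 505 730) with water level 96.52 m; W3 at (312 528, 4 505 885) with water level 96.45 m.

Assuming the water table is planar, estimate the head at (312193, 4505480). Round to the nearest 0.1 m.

94.5 m

With h = a·x + b·y + c and W1 as origin, the differences give:
  (-25)·a + 5·b = -0.12
  (-60)·a + 160·b = -0.19
Eliminate b (×160 and ×5, subtract): -3700·a = -18.250 → a = ∂h/∂x = +0.004932
Back-substitute: b = ∂h/∂y = +0.0006622.
h(312193, 4505480) = 96.64 + (+0.004932)·(-395) + (+0.0006622)·(-245) = 96.64 -1.948 -0.162 = 94.529 m.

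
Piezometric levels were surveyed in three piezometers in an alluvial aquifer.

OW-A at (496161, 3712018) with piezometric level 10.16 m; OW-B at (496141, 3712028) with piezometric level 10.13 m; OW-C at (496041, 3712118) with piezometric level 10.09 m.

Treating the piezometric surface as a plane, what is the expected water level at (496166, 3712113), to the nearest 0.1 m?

Three-point gradient (reference OW-A): Δ to OW-B = (-20, 10, -0.03), Δ to OW-C = (-120, 100, -0.07).
∂h/∂x = +0.002875, ∂h/∂y = +0.002750 (det = -800).
h(496166, 3712113) = 10.16 + (+0.002875)·(5) + (+0.002750)·(95) = 10.16 +0.014 +0.261 = 10.436 m.

10.4 m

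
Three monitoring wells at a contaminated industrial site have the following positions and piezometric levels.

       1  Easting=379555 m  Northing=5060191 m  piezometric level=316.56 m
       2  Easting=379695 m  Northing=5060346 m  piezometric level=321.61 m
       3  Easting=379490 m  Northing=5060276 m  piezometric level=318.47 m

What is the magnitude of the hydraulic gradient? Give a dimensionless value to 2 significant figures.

0.028

With h = a·x + b·y + c and 1 as origin, the differences give:
  140·a + 155·b = +5.05
  (-65)·a + 85·b = +1.91
Eliminate b (×85 and ×155, subtract): 21975·a = 133.200 → a = ∂h/∂x = +0.006061
Back-substitute: b = ∂h/∂y = +0.02711.
|∇h| = √(0.006061² + 0.02711²) = 0.02778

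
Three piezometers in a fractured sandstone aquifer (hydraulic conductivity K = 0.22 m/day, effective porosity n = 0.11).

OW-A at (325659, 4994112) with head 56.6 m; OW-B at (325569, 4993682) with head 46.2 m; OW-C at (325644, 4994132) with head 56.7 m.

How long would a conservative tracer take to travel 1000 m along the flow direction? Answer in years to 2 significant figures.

48 years

With h = a·x + b·y + c and OW-A as origin, the differences give:
  (-90)·a + (-430)·b = -10.4
  (-15)·a + 20·b = +0.1
Eliminate b (×20 and ×(-430), subtract): -8250·a = -165.00 → a = ∂h/∂x = +0.02000
Back-substitute: b = ∂h/∂y = +0.02000.
|∇h| = √(0.02000² + 0.02000²) = 0.02828
Seepage velocity v = K·i/n = 0.22 × 0.02828 / 0.11 = 0.05656 m/day.
t = 1000 / 0.05656 = 1.768e+04 days = 48.4 years.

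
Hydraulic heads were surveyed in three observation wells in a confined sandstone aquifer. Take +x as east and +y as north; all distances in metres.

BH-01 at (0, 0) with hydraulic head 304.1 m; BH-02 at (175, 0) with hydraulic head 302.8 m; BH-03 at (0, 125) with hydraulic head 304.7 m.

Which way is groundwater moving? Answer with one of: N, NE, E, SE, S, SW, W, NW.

∂h/∂x = (302.8 − 304.1) / (175 − 0) = -0.007429
∂h/∂y = (304.7 − 304.1) / (125 − 0) = +0.004800
Flow = −∇h = (+0.007429 east, -0.004800 north), which points southeast.

SE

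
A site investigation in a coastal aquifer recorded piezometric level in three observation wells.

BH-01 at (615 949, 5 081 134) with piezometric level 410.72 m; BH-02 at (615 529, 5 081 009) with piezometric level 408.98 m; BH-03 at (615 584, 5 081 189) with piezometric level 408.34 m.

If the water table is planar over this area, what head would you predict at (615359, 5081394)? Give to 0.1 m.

Three-point gradient (reference BH-01): Δ to BH-02 = (-420, -125, -1.74), Δ to BH-03 = (-365, 55, -2.38).
∂h/∂x = +0.005721, ∂h/∂y = -0.005304 (det = -68725).
h(615359, 5081394) = 410.72 + (+0.005721)·(-590) + (-0.005304)·(260) = 410.72 -3.376 -1.379 = 405.965 m.

406.0 m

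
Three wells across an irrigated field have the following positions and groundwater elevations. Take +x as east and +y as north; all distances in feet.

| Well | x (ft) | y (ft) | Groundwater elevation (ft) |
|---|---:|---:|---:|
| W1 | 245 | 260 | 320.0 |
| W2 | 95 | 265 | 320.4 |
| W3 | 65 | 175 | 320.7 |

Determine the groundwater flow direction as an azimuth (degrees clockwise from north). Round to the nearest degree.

049°

Taking W1 as reference: W2−W1 = (-150, 5, +0.4); W3−W1 = (-180, -85, +0.7).
Determinant of the coordinate differences = (-150)·(-85) − (-180)·5 = 13650.
∂h/∂x = [(+0.4)·(-85) − (+0.7)·5] / 13650 = -0.002747
∂h/∂y = [(-150)·(+0.7) − (-180)·(+0.4)] / 13650 = -0.002418
Flow direction (−∇h) has components (+0.002747 E, +0.002418 N).
Azimuth = atan2(E, N) = atan2(+0.002747, +0.002418) = 48.7° ≈ 049°.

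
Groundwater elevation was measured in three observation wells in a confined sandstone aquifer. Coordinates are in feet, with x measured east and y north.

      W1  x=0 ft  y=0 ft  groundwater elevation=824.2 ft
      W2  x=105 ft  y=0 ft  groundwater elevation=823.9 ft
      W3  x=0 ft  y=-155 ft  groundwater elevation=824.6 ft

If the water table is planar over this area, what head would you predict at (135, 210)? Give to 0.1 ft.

823.3 ft

∂h/∂x = (823.9 − 824.2) / (105 − 0) = -0.002857
∂h/∂y = (824.6 − 824.2) / (-155 − 0) = -0.002581
h(135, 210) = 824.2 + (-0.002857)·(135) + (-0.002581)·(210) = 824.2 -0.386 -0.542 = 823.272 ft.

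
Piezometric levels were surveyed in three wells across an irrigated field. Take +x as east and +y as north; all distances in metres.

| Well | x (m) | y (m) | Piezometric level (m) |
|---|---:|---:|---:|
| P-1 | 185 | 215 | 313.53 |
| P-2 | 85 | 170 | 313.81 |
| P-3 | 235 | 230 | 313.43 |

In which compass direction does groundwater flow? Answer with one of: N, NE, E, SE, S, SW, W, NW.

Differences from P-1: to P-2 (Δx, Δy, Δh) = (-100, -45, +0.28); to P-3 = (50, 15, -0.10).
Solve a·Δx + b·Δy = Δh: det = (-100)·15 − 50·(-45) = 750.
∂h/∂x = [(+0.28)·15 − (-0.10)·(-45)] / 750 = -0.0004000
∂h/∂y = [(-100)·(-0.10) − 50·(+0.28)] / 750 = -0.005333
Flow = −∇h = (+0.0004000 east, +0.005333 north), which points north.

N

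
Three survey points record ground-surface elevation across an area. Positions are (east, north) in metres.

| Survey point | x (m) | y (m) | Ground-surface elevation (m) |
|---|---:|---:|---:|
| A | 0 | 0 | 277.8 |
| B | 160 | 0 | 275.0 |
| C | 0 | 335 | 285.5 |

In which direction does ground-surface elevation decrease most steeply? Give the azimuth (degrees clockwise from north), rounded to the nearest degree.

143°

∂z/∂x = (275.0 − 277.8) / (160 − 0) = -0.01750
∂z/∂y = (285.5 − 277.8) / (335 − 0) = +0.02299
Steepest decrease is along −∇f: components (+0.01750 E, -0.02299 N).
Azimuth = atan2(+0.01750, -0.02299) = 142.7° ≈ 143°.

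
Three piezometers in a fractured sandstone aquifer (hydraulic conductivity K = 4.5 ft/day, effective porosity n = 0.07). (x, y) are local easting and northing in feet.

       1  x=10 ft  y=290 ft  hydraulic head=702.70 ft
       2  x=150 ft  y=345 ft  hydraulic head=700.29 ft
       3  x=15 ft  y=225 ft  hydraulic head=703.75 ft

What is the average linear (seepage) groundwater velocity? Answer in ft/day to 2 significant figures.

Taking 1 as reference: 2−1 = (140, 55, -2.41); 3−1 = (5, -65, +1.05).
Determinant of the coordinate differences = 140·(-65) − 5·55 = -9375.
∂h/∂x = [(-2.41)·(-65) − (+1.05)·55] / -9375 = -0.01055
∂h/∂y = [140·(+1.05) − 5·(-2.41)] / -9375 = -0.01697
|∇h| = √(-0.01055² + -0.01697²) = 0.01998
Seepage velocity v = K·i/n = 4.5 × 0.01998 / 0.07 = 1.284 ft/day.

1.3 ft/day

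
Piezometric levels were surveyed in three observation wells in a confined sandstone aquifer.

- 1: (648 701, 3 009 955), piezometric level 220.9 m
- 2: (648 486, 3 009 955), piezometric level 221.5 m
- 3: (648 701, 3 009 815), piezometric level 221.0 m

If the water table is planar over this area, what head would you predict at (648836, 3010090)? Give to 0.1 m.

∂h/∂x = (221.5 − 220.9) / (648486 − 648701) = -0.002791
∂h/∂y = (221.0 − 220.9) / (3009815 − 3009955) = -0.0007143
h(648836, 3010090) = 220.9 + (-0.002791)·(135) + (-0.0007143)·(135) = 220.9 -0.377 -0.096 = 220.427 m.

220.4 m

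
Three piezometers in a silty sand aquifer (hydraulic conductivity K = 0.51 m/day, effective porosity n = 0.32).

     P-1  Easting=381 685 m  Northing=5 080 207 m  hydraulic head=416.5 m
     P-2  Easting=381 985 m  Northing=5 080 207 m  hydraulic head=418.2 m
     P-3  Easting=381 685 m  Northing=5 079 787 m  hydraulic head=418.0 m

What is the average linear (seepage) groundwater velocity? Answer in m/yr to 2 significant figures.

∂h/∂x = (418.2 − 416.5) / (381985 − 381685) = +0.005667
∂h/∂y = (418.0 − 416.5) / (5079787 − 5080207) = -0.003571
|∇h| = √(0.005667² + -0.003571²) = 0.006698
Seepage velocity v = K·i/n = 0.51 × 0.006698 / 0.32 = 0.01067 m/day = 3.897 m/yr.

3.9 m/yr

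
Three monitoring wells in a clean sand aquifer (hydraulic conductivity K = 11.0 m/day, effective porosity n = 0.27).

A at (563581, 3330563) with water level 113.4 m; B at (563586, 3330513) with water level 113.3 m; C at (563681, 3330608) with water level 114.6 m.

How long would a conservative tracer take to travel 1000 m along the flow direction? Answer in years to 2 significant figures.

6.1 years

With h = a·x + b·y + c and A as origin, the differences give:
  5·a + (-50)·b = -0.1
  100·a + 45·b = +1.2
Eliminate b (×45 and ×(-50), subtract): 5225·a = 55.50 → a = ∂h/∂x = +0.01062
Back-substitute: b = ∂h/∂y = +0.003062.
|∇h| = √(0.01062² + 0.003062²) = 0.01105
Seepage velocity v = K·i/n = 11.0 × 0.01105 / 0.27 = 0.4502 m/day.
t = 1000 / 0.4502 = 2221 days = 6.08 years.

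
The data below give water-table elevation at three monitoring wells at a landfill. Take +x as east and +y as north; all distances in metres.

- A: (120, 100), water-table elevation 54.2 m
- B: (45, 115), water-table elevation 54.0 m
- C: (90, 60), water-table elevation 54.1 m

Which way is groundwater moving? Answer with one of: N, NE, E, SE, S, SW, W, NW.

With h = a·x + b·y + c and A as origin, the differences give:
  (-75)·a + 15·b = -0.2
  (-30)·a + (-40)·b = -0.1
Eliminate b (×(-40) and ×15, subtract): 3450·a = 9.50 → a = ∂h/∂x = +0.002754
Back-substitute: b = ∂h/∂y = +0.0004348.
Flow = −∇h = (-0.002754 east, -0.0004348 north), which points west.

W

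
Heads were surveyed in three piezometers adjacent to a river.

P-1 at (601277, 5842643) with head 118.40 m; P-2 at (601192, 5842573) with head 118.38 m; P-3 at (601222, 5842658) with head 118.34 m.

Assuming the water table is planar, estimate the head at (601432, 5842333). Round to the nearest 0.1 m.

118.8 m

Taking P-1 as reference: P-2−P-1 = (-85, -70, -0.02); P-3−P-1 = (-55, 15, -0.06).
Determinant of the coordinate differences = (-85)·15 − (-55)·(-70) = -5125.
∂h/∂x = [(-0.02)·15 − (-0.06)·(-70)] / -5125 = +0.0008780
∂h/∂y = [(-85)·(-0.06) − (-55)·(-0.02)] / -5125 = -0.0007805
h(601432, 5842333) = 118.40 + (+0.0008780)·(155) + (-0.0007805)·(-310) = 118.40 +0.136 +0.242 = 118.778 m.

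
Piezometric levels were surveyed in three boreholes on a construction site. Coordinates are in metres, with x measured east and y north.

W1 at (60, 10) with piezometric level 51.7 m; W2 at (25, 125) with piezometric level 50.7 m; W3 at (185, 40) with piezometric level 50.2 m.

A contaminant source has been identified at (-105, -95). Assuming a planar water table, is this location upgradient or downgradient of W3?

upgradient

Differences from W1: to W2 (Δx, Δy, Δh) = (-35, 115, -1.0); to W3 = (125, 30, -1.5).
Solve a·Δx + b·Δy = Δh: det = (-35)·30 − 125·115 = -15425.
∂h/∂x = [(-1.0)·30 − (-1.5)·115] / -15425 = -0.009238
∂h/∂y = [(-35)·(-1.5) − 125·(-1.0)] / -15425 = -0.01151
Head at (-105, -95) = 51.7 + (-0.009238)·(-165) + (-0.01151)·(-105) = 54.43 m.
That is higher than the 50.2 m at W3, so the point is upgradient.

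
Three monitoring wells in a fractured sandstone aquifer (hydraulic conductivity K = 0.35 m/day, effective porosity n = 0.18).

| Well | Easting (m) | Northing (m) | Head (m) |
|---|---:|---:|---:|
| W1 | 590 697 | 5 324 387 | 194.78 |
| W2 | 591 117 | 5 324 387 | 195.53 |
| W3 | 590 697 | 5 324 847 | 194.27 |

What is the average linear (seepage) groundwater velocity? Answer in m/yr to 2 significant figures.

∂h/∂x = (195.53 − 194.78) / (591117 − 590697) = +0.001786
∂h/∂y = (194.27 − 194.78) / (5324847 − 5324387) = -0.001109
|∇h| = √(0.001786² + -0.001109²) = 0.002102
Seepage velocity v = K·i/n = 0.35 × 0.002102 / 0.18 = 0.004087 m/day = 1.493 m/yr.

1.5 m/yr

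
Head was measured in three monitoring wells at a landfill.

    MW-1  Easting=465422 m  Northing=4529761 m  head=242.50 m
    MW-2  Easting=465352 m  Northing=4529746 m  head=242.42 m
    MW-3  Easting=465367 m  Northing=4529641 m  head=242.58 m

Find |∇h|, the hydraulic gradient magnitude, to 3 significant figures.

0.00194

Differences from MW-1: to MW-2 (Δx, Δy, Δh) = (-70, -15, -0.08); to MW-3 = (-55, -120, +0.08).
Solve a·Δx + b·Δy = Δh: det = (-70)·(-120) − (-55)·(-15) = 7575.
∂h/∂x = [(-0.08)·(-120) − (+0.08)·(-15)] / 7575 = +0.001426
∂h/∂y = [(-70)·(+0.08) − (-55)·(-0.08)] / 7575 = -0.001320
|∇h| = √(0.001426² + -0.001320²) = 0.001943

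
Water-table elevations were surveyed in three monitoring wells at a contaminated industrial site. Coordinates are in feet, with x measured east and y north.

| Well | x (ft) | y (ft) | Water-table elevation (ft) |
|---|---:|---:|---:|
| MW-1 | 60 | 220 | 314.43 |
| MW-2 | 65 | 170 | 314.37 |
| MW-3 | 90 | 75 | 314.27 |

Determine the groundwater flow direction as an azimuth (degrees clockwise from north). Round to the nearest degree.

Differences from MW-1: to MW-2 (Δx, Δy, Δh) = (5, -50, -0.06); to MW-3 = (30, -145, -0.16).
Solve a·Δx + b·Δy = Δh: det = 5·(-145) − 30·(-50) = 775.
∂h/∂x = [(-0.06)·(-145) − (-0.16)·(-50)] / 775 = +0.0009032
∂h/∂y = [5·(-0.16) − 30·(-0.06)] / 775 = +0.001290
Flow direction (−∇h) has components (-0.0009032 E, -0.001290 N).
Azimuth = atan2(E, N) = atan2(-0.0009032, -0.001290) = 215.0° ≈ 215°.

215°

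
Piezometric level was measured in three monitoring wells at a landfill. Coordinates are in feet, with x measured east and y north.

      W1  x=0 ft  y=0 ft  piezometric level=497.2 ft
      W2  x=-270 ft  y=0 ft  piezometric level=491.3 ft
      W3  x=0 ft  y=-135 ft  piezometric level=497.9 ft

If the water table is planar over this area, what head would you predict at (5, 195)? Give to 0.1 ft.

∂h/∂x = (491.3 − 497.2) / (-270 − 0) = +0.02185
∂h/∂y = (497.9 − 497.2) / (-135 − 0) = -0.005185
h(5, 195) = 497.2 + (+0.02185)·(5) + (-0.005185)·(195) = 497.2 +0.109 -1.011 = 496.298 ft.

496.3 ft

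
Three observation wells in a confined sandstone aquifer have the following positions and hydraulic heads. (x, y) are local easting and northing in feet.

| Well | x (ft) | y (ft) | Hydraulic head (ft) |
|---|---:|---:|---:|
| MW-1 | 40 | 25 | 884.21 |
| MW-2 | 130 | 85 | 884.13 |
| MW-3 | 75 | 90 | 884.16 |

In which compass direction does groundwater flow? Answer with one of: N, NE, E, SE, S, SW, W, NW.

NE

Taking MW-1 as reference: MW-2−MW-1 = (90, 60, -0.08); MW-3−MW-1 = (35, 65, -0.05).
Determinant of the coordinate differences = 90·65 − 35·60 = 3750.
∂h/∂x = [(-0.08)·65 − (-0.05)·60] / 3750 = -0.0005867
∂h/∂y = [90·(-0.05) − 35·(-0.08)] / 3750 = -0.0004533
Flow = −∇h = (+0.0005867 east, +0.0004533 north), which points northeast.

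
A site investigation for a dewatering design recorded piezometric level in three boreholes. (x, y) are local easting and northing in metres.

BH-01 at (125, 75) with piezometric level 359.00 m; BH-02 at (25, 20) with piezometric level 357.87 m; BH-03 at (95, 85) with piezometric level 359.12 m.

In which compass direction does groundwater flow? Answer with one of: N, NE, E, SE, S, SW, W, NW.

With h = a·x + b·y + c and BH-01 as origin, the differences give:
  (-100)·a + (-55)·b = -1.13
  (-30)·a + 10·b = +0.12
Eliminate b (×10 and ×(-55), subtract): -2650·a = -4.700 → a = ∂h/∂x = +0.001774
Back-substitute: b = ∂h/∂y = +0.01732.
Flow = −∇h = (-0.001774 east, -0.01732 north), which points south.

S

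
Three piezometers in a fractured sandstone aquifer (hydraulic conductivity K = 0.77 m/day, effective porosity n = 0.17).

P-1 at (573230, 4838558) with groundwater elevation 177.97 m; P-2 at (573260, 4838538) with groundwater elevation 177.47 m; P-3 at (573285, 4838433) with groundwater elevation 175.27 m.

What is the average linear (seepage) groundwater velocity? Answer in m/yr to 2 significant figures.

34 m/yr

Taking P-1 as reference: P-2−P-1 = (30, -20, -0.50); P-3−P-1 = (55, -125, -2.70).
Determinant of the coordinate differences = 30·(-125) − 55·(-20) = -2650.
∂h/∂x = [(-0.50)·(-125) − (-2.70)·(-20)] / -2650 = -0.003208
∂h/∂y = [30·(-2.70) − 55·(-0.50)] / -2650 = +0.02019
|∇h| = √(-0.003208² + 0.02019²) = 0.02044
Seepage velocity v = K·i/n = 0.77 × 0.02044 / 0.17 = 0.09258 m/day = 33.81 m/yr.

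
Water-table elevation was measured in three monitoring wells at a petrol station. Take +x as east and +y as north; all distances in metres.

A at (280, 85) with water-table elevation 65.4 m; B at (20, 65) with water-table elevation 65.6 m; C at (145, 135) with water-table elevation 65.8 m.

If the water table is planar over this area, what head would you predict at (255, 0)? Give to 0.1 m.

65.0 m

Taking A as reference: B−A = (-260, -20, +0.2); C−A = (-135, 50, +0.4).
Determinant of the coordinate differences = (-260)·50 − (-135)·(-20) = -15700.
∂h/∂x = [(+0.2)·50 − (+0.4)·(-20)] / -15700 = -0.001146
∂h/∂y = [(-260)·(+0.4) − (-135)·(+0.2)] / -15700 = +0.004904
h(255, 0) = 65.4 + (-0.001146)·(-25) + (+0.004904)·(-85) = 65.4 +0.029 -0.417 = 65.012 m.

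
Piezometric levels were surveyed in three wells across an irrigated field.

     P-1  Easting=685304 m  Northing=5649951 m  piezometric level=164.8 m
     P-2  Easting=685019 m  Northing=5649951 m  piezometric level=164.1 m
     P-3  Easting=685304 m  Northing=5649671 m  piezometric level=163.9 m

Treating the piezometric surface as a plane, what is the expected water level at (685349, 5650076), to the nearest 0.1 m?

165.3 m

∂h/∂x = (164.1 − 164.8) / (685019 − 685304) = +0.002456
∂h/∂y = (163.9 − 164.8) / (5649671 − 5649951) = +0.003214
h(685349, 5650076) = 164.8 + (+0.002456)·(45) + (+0.003214)·(125) = 164.8 +0.111 +0.402 = 165.312 m.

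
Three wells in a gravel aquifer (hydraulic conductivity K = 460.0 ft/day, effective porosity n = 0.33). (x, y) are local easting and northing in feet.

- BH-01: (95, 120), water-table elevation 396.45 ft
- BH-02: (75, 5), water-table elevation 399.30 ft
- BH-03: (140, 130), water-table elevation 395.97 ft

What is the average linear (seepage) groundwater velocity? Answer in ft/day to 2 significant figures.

With h = a·x + b·y + c and BH-01 as origin, the differences give:
  (-20)·a + (-115)·b = +2.85
  45·a + 10·b = -0.48
Eliminate b (×10 and ×(-115), subtract): 4975·a = -26.700 → a = ∂h/∂x = -0.005367
Back-substitute: b = ∂h/∂y = -0.02385.
|∇h| = √(-0.005367² + -0.02385²) = 0.02445
Seepage velocity v = K·i/n = 460.0 × 0.02445 / 0.33 = 34.08 ft/day.

34 ft/day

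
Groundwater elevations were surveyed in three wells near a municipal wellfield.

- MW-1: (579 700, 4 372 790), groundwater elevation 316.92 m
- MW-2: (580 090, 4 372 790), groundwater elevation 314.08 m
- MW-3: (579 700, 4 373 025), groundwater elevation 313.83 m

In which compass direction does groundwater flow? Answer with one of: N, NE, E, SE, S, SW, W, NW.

∂h/∂x = (314.08 − 316.92) / (580090 − 579700) = -0.007282
∂h/∂y = (313.83 − 316.92) / (4373025 − 4372790) = -0.01315
Flow = −∇h = (+0.007282 east, +0.01315 north), which points northeast.

NE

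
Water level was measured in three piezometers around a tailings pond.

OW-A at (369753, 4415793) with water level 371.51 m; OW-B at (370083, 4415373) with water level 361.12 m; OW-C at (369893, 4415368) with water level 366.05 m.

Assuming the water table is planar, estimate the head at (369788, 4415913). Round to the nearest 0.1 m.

Taking OW-A as reference: OW-B−OW-A = (330, -420, -10.39); OW-C−OW-A = (140, -425, -5.46).
Determinant of the coordinate differences = 330·(-425) − 140·(-420) = -81450.
∂h/∂x = [(-10.39)·(-425) − (-5.46)·(-420)] / -81450 = -0.02606
∂h/∂y = [330·(-5.46) − 140·(-10.39)] / -81450 = +0.004263
h(369788, 4415913) = 371.51 + (-0.02606)·(35) + (+0.004263)·(120) = 371.51 -0.912 +0.512 = 371.109 m.

371.1 m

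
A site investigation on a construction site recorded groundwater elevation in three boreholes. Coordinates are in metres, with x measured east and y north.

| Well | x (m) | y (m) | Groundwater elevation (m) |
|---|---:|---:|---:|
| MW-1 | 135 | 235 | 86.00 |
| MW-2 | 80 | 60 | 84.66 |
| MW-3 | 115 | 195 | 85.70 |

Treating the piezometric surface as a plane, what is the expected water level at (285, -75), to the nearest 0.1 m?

Differences from MW-1: to MW-2 (Δx, Δy, Δh) = (-55, -175, -1.34); to MW-3 = (-20, -40, -0.30).
Determinant of the coordinate differences = (-55)·(-40) − (-20)·(-175) = -1300.
∂h/∂x = [(-1.34)·(-40) − (-0.30)·(-175)] / -1300 = -0.0008462
∂h/∂y = [(-55)·(-0.30) − (-20)·(-1.34)] / -1300 = +0.007923
h(285, -75) = 86.00 + (-0.0008462)·(150) + (+0.007923)·(-310) = 86.00 -0.127 -2.456 = 83.417 m.

83.4 m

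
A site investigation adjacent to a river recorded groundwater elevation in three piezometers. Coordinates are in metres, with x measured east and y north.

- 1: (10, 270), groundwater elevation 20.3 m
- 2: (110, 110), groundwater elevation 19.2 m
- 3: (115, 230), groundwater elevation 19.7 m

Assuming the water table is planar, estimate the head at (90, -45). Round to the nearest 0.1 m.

Differences from 1: to 2 (Δx, Δy, Δh) = (100, -160, -1.1); to 3 = (105, -40, -0.6).
Determinant of the coordinate differences = 100·(-40) − 105·(-160) = 12800.
∂h/∂x = [(-1.1)·(-40) − (-0.6)·(-160)] / 12800 = -0.004063
∂h/∂y = [100·(-0.6) − 105·(-1.1)] / 12800 = +0.004336
h(90, -45) = 20.3 + (-0.004063)·(80) + (+0.004336)·(-315) = 20.3 -0.325 -1.366 = 18.609 m.

18.6 m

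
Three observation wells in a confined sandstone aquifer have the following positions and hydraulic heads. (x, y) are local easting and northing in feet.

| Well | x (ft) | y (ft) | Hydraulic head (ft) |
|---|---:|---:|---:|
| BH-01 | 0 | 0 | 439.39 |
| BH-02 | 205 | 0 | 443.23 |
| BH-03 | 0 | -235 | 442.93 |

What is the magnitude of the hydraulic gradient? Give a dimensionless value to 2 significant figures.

∂h/∂x = (443.23 − 439.39) / (205 − 0) = +0.01873
∂h/∂y = (442.93 − 439.39) / (-235 − 0) = -0.01506
|∇h| = √(0.01873² + -0.01506²) = 0.02403

0.024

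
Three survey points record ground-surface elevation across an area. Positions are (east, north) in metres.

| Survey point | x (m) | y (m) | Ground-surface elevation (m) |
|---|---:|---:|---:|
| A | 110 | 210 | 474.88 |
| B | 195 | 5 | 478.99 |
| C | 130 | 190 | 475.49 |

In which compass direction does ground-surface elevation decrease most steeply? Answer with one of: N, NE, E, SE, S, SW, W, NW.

Three-point gradient (reference A): Δ to B = (85, -205, +4.11), Δ to C = (20, -20, +0.61).
∂z/∂x = +0.01785, ∂z/∂y = -0.01265 (det = 2400).
Steepest decrease is along −∇f = (-0.01785 E, +0.01265 N) → northwest.

NW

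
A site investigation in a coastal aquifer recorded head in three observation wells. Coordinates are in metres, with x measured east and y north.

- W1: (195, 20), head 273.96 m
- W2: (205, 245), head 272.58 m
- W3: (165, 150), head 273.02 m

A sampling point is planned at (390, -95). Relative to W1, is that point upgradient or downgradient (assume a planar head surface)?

upgradient

Differences from W1: to W2 (Δx, Δy, Δh) = (10, 225, -1.38); to W3 = (-30, 130, -0.94).
Solve a·Δx + b·Δy = Δh: det = 10·130 − (-30)·225 = 8050.
∂h/∂x = [(-1.38)·130 − (-0.94)·225] / 8050 = +0.003988
∂h/∂y = [10·(-0.94) − (-30)·(-1.38)] / 8050 = -0.006311
Head at (390, -95) = 273.96 + (+0.003988)·(195) + (-0.006311)·(-115) = 275.46 m.
That is higher than the 273.96 m at W1, so the point is upgradient.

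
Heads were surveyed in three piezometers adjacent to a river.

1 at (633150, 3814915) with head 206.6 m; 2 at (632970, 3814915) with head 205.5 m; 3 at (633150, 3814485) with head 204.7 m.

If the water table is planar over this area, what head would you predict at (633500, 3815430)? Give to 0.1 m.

∂h/∂x = (205.5 − 206.6) / (632970 − 633150) = +0.006111
∂h/∂y = (204.7 − 206.6) / (3814485 − 3814915) = +0.004419
h(633500, 3815430) = 206.6 + (+0.006111)·(350) + (+0.004419)·(515) = 206.6 +2.139 +2.276 = 211.014 m.

211.0 m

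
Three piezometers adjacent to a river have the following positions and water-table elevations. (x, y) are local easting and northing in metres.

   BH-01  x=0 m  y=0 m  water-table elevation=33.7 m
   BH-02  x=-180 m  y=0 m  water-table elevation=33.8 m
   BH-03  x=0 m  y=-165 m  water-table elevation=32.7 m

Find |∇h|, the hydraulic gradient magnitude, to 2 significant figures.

∂h/∂x = (33.8 − 33.7) / (-180 − 0) = -0.0005556
∂h/∂y = (32.7 − 33.7) / (-165 − 0) = +0.006061
|∇h| = √(-0.0005556² + 0.006061²) = 0.006086

0.0061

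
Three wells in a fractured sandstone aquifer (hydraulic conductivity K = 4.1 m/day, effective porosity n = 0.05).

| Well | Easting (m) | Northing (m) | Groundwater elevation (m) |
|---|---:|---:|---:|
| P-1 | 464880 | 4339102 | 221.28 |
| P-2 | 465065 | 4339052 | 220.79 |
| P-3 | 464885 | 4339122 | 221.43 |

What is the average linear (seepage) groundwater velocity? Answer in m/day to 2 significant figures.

0.63 m/day

With h = a·x + b·y + c and P-1 as origin, the differences give:
  185·a + (-50)·b = -0.49
  5·a + 20·b = +0.15
Eliminate b (×20 and ×(-50), subtract): 3950·a = -2.300 → a = ∂h/∂x = -0.0005823
Back-substitute: b = ∂h/∂y = +0.007646.
|∇h| = √(-0.0005823² + 0.007646²) = 0.007668
Seepage velocity v = K·i/n = 4.1 × 0.007668 / 0.05 = 0.6288 m/day.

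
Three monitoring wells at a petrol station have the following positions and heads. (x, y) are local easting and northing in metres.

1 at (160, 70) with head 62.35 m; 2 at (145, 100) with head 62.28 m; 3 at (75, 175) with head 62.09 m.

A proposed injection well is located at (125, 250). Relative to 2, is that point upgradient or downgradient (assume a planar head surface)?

downgradient

Taking 1 as reference: 2−1 = (-15, 30, -0.07); 3−1 = (-85, 105, -0.26).
Determinant of the coordinate differences = (-15)·105 − (-85)·30 = 975.
∂h/∂x = [(-0.07)·105 − (-0.26)·30] / 975 = +0.0004615
∂h/∂y = [(-15)·(-0.26) − (-85)·(-0.07)] / 975 = -0.002103
Head at (125, 250) = 62.35 + (+0.0004615)·(-35) + (-0.002103)·(180) = 61.96 m.
That is lower than the 62.28 m at 2, so the point is downgradient.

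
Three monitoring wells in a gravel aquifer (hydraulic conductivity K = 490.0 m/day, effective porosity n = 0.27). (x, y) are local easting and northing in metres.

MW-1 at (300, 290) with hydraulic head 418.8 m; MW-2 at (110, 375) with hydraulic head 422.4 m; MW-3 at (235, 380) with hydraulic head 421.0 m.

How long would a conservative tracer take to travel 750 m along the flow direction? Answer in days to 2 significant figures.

With h = a·x + b·y + c and MW-1 as origin, the differences give:
  (-190)·a + 85·b = +3.6
  (-65)·a + 90·b = +2.2
Eliminate b (×90 and ×85, subtract): -11575·a = 137.00 → a = ∂h/∂x = -0.01184
Back-substitute: b = ∂h/∂y = +0.01590.
|∇h| = √(-0.01184² + 0.01590²) = 0.01982
Seepage velocity v = K·i/n = 490.0 × 0.01982 / 0.27 = 35.97 m/day.
t = 750 / 35.97 = 20.85 days.

21 days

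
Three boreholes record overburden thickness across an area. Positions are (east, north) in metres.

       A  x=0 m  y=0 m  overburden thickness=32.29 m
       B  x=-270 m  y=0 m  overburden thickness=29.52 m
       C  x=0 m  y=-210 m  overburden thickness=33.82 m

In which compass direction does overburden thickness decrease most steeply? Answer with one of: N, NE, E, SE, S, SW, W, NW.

NW

∂d/∂x = (29.52 − 32.29) / (-270 − 0) = +0.01026
∂d/∂y = (33.82 − 32.29) / (-210 − 0) = -0.007286
Steepest decrease is along −∇f = (-0.01026 E, +0.007286 N) → northwest.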